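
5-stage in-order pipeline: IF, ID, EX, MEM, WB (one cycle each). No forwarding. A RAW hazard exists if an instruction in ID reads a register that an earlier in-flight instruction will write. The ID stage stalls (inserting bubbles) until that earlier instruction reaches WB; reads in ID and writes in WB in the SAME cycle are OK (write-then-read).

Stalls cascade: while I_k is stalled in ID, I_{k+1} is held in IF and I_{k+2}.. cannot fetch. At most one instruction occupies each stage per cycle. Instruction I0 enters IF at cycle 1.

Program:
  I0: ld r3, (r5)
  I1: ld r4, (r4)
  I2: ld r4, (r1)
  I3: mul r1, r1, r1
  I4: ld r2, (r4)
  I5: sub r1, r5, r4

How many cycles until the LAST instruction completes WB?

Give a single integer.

I0 ld r3 <- r5: IF@1 ID@2 stall=0 (-) EX@3 MEM@4 WB@5
I1 ld r4 <- r4: IF@2 ID@3 stall=0 (-) EX@4 MEM@5 WB@6
I2 ld r4 <- r1: IF@3 ID@4 stall=0 (-) EX@5 MEM@6 WB@7
I3 mul r1 <- r1,r1: IF@4 ID@5 stall=0 (-) EX@6 MEM@7 WB@8
I4 ld r2 <- r4: IF@5 ID@6 stall=1 (RAW on I2.r4 (WB@7)) EX@8 MEM@9 WB@10
I5 sub r1 <- r5,r4: IF@6 ID@8 stall=0 (-) EX@9 MEM@10 WB@11

Answer: 11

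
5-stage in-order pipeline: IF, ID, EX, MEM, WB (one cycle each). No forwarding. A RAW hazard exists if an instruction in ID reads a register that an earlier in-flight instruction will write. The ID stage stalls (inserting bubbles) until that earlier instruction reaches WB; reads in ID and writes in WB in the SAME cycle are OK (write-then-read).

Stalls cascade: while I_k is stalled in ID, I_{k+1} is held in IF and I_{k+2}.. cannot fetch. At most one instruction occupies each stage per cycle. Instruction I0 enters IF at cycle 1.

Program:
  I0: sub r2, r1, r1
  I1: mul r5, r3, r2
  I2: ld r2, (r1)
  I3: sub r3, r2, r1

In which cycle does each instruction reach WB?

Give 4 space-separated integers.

Answer: 5 8 9 12

Derivation:
I0 sub r2 <- r1,r1: IF@1 ID@2 stall=0 (-) EX@3 MEM@4 WB@5
I1 mul r5 <- r3,r2: IF@2 ID@3 stall=2 (RAW on I0.r2 (WB@5)) EX@6 MEM@7 WB@8
I2 ld r2 <- r1: IF@3 ID@6 stall=0 (-) EX@7 MEM@8 WB@9
I3 sub r3 <- r2,r1: IF@6 ID@7 stall=2 (RAW on I2.r2 (WB@9)) EX@10 MEM@11 WB@12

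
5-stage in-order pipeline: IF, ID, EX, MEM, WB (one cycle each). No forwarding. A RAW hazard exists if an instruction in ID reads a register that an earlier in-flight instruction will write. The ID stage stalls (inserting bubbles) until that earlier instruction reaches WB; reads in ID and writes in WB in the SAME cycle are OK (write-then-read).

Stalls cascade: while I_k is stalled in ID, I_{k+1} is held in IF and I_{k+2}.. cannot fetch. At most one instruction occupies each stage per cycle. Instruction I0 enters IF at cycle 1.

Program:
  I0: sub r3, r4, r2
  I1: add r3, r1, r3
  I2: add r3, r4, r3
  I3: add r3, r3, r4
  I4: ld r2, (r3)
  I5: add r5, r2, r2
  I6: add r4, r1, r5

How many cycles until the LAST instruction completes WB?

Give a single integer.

I0 sub r3 <- r4,r2: IF@1 ID@2 stall=0 (-) EX@3 MEM@4 WB@5
I1 add r3 <- r1,r3: IF@2 ID@3 stall=2 (RAW on I0.r3 (WB@5)) EX@6 MEM@7 WB@8
I2 add r3 <- r4,r3: IF@3 ID@6 stall=2 (RAW on I1.r3 (WB@8)) EX@9 MEM@10 WB@11
I3 add r3 <- r3,r4: IF@6 ID@9 stall=2 (RAW on I2.r3 (WB@11)) EX@12 MEM@13 WB@14
I4 ld r2 <- r3: IF@9 ID@12 stall=2 (RAW on I3.r3 (WB@14)) EX@15 MEM@16 WB@17
I5 add r5 <- r2,r2: IF@12 ID@15 stall=2 (RAW on I4.r2 (WB@17)) EX@18 MEM@19 WB@20
I6 add r4 <- r1,r5: IF@15 ID@18 stall=2 (RAW on I5.r5 (WB@20)) EX@21 MEM@22 WB@23

Answer: 23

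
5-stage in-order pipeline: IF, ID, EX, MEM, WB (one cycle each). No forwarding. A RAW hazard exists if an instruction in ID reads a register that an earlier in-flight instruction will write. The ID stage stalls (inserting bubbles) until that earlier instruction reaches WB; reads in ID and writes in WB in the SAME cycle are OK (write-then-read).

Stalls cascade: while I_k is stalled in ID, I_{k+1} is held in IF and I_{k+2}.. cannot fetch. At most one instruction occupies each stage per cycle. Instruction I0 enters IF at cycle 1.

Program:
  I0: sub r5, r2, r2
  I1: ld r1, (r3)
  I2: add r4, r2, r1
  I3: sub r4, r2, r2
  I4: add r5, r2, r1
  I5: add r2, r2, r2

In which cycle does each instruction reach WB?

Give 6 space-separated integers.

Answer: 5 6 9 10 11 12

Derivation:
I0 sub r5 <- r2,r2: IF@1 ID@2 stall=0 (-) EX@3 MEM@4 WB@5
I1 ld r1 <- r3: IF@2 ID@3 stall=0 (-) EX@4 MEM@5 WB@6
I2 add r4 <- r2,r1: IF@3 ID@4 stall=2 (RAW on I1.r1 (WB@6)) EX@7 MEM@8 WB@9
I3 sub r4 <- r2,r2: IF@4 ID@7 stall=0 (-) EX@8 MEM@9 WB@10
I4 add r5 <- r2,r1: IF@7 ID@8 stall=0 (-) EX@9 MEM@10 WB@11
I5 add r2 <- r2,r2: IF@8 ID@9 stall=0 (-) EX@10 MEM@11 WB@12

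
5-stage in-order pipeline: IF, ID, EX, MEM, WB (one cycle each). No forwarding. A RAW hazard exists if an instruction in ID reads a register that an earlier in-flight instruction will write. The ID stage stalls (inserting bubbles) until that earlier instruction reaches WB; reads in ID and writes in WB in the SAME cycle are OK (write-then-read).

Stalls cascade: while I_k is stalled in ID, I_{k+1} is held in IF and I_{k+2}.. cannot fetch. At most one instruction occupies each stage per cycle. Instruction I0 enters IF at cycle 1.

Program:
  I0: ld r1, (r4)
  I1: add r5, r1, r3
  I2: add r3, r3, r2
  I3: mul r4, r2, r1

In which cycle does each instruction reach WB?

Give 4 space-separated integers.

Answer: 5 8 9 10

Derivation:
I0 ld r1 <- r4: IF@1 ID@2 stall=0 (-) EX@3 MEM@4 WB@5
I1 add r5 <- r1,r3: IF@2 ID@3 stall=2 (RAW on I0.r1 (WB@5)) EX@6 MEM@7 WB@8
I2 add r3 <- r3,r2: IF@3 ID@6 stall=0 (-) EX@7 MEM@8 WB@9
I3 mul r4 <- r2,r1: IF@6 ID@7 stall=0 (-) EX@8 MEM@9 WB@10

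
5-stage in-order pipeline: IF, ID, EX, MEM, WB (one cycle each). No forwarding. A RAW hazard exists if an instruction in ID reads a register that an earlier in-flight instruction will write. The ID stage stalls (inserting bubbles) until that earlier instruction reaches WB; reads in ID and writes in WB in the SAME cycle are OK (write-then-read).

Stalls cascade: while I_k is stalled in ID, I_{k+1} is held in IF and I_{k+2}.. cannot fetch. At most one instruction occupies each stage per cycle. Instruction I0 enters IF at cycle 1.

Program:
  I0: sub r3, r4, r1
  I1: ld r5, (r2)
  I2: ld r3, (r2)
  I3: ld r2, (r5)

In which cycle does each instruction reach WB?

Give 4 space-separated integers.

Answer: 5 6 7 9

Derivation:
I0 sub r3 <- r4,r1: IF@1 ID@2 stall=0 (-) EX@3 MEM@4 WB@5
I1 ld r5 <- r2: IF@2 ID@3 stall=0 (-) EX@4 MEM@5 WB@6
I2 ld r3 <- r2: IF@3 ID@4 stall=0 (-) EX@5 MEM@6 WB@7
I3 ld r2 <- r5: IF@4 ID@5 stall=1 (RAW on I1.r5 (WB@6)) EX@7 MEM@8 WB@9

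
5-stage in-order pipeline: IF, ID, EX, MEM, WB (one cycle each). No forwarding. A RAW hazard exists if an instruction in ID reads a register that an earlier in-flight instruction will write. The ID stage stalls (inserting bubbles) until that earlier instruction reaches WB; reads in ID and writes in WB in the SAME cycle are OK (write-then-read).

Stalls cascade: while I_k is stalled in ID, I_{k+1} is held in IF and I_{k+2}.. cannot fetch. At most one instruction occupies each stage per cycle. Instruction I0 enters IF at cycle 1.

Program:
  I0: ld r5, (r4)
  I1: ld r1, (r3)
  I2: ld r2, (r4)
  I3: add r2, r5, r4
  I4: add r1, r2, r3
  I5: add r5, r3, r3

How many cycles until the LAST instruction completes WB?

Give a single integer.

I0 ld r5 <- r4: IF@1 ID@2 stall=0 (-) EX@3 MEM@4 WB@5
I1 ld r1 <- r3: IF@2 ID@3 stall=0 (-) EX@4 MEM@5 WB@6
I2 ld r2 <- r4: IF@3 ID@4 stall=0 (-) EX@5 MEM@6 WB@7
I3 add r2 <- r5,r4: IF@4 ID@5 stall=0 (-) EX@6 MEM@7 WB@8
I4 add r1 <- r2,r3: IF@5 ID@6 stall=2 (RAW on I3.r2 (WB@8)) EX@9 MEM@10 WB@11
I5 add r5 <- r3,r3: IF@6 ID@9 stall=0 (-) EX@10 MEM@11 WB@12

Answer: 12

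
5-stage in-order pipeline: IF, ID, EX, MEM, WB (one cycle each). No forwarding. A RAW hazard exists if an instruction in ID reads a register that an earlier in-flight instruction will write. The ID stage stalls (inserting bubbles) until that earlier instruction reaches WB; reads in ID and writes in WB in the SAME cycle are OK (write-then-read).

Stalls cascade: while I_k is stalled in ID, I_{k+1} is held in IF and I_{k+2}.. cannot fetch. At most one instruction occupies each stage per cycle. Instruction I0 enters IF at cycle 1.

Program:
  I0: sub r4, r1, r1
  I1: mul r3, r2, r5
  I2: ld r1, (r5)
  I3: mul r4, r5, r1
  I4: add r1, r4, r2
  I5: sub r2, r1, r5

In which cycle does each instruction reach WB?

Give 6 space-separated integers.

Answer: 5 6 7 10 13 16

Derivation:
I0 sub r4 <- r1,r1: IF@1 ID@2 stall=0 (-) EX@3 MEM@4 WB@5
I1 mul r3 <- r2,r5: IF@2 ID@3 stall=0 (-) EX@4 MEM@5 WB@6
I2 ld r1 <- r5: IF@3 ID@4 stall=0 (-) EX@5 MEM@6 WB@7
I3 mul r4 <- r5,r1: IF@4 ID@5 stall=2 (RAW on I2.r1 (WB@7)) EX@8 MEM@9 WB@10
I4 add r1 <- r4,r2: IF@5 ID@8 stall=2 (RAW on I3.r4 (WB@10)) EX@11 MEM@12 WB@13
I5 sub r2 <- r1,r5: IF@8 ID@11 stall=2 (RAW on I4.r1 (WB@13)) EX@14 MEM@15 WB@16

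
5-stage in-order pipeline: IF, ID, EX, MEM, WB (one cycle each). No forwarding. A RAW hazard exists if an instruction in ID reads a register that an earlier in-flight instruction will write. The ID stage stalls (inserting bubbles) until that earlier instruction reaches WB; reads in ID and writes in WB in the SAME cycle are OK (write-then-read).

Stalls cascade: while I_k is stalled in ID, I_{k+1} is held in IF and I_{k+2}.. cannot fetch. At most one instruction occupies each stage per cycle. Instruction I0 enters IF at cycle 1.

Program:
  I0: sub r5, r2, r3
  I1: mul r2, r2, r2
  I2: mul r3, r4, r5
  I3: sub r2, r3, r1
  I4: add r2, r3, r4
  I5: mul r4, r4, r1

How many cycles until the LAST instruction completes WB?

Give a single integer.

I0 sub r5 <- r2,r3: IF@1 ID@2 stall=0 (-) EX@3 MEM@4 WB@5
I1 mul r2 <- r2,r2: IF@2 ID@3 stall=0 (-) EX@4 MEM@5 WB@6
I2 mul r3 <- r4,r5: IF@3 ID@4 stall=1 (RAW on I0.r5 (WB@5)) EX@6 MEM@7 WB@8
I3 sub r2 <- r3,r1: IF@4 ID@6 stall=2 (RAW on I2.r3 (WB@8)) EX@9 MEM@10 WB@11
I4 add r2 <- r3,r4: IF@6 ID@9 stall=0 (-) EX@10 MEM@11 WB@12
I5 mul r4 <- r4,r1: IF@9 ID@10 stall=0 (-) EX@11 MEM@12 WB@13

Answer: 13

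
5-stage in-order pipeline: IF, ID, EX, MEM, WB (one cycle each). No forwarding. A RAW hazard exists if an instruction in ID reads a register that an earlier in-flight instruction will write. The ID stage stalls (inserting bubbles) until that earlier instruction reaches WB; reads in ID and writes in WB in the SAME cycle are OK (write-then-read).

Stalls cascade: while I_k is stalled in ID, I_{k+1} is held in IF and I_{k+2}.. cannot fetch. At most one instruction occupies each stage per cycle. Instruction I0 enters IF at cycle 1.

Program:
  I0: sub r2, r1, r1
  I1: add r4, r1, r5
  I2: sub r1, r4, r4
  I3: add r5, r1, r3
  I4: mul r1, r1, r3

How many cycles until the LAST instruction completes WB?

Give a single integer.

I0 sub r2 <- r1,r1: IF@1 ID@2 stall=0 (-) EX@3 MEM@4 WB@5
I1 add r4 <- r1,r5: IF@2 ID@3 stall=0 (-) EX@4 MEM@5 WB@6
I2 sub r1 <- r4,r4: IF@3 ID@4 stall=2 (RAW on I1.r4 (WB@6)) EX@7 MEM@8 WB@9
I3 add r5 <- r1,r3: IF@4 ID@7 stall=2 (RAW on I2.r1 (WB@9)) EX@10 MEM@11 WB@12
I4 mul r1 <- r1,r3: IF@7 ID@10 stall=0 (-) EX@11 MEM@12 WB@13

Answer: 13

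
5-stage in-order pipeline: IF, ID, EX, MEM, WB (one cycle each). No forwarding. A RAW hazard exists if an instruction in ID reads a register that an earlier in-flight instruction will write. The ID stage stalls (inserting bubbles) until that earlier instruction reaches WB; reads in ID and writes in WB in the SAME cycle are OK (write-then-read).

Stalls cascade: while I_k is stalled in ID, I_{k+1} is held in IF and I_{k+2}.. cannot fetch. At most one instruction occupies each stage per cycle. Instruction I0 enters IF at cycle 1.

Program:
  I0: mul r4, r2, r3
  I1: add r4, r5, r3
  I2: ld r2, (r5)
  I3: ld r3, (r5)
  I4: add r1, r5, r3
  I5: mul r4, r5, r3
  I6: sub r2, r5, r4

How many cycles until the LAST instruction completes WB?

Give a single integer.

Answer: 15

Derivation:
I0 mul r4 <- r2,r3: IF@1 ID@2 stall=0 (-) EX@3 MEM@4 WB@5
I1 add r4 <- r5,r3: IF@2 ID@3 stall=0 (-) EX@4 MEM@5 WB@6
I2 ld r2 <- r5: IF@3 ID@4 stall=0 (-) EX@5 MEM@6 WB@7
I3 ld r3 <- r5: IF@4 ID@5 stall=0 (-) EX@6 MEM@7 WB@8
I4 add r1 <- r5,r3: IF@5 ID@6 stall=2 (RAW on I3.r3 (WB@8)) EX@9 MEM@10 WB@11
I5 mul r4 <- r5,r3: IF@6 ID@9 stall=0 (-) EX@10 MEM@11 WB@12
I6 sub r2 <- r5,r4: IF@9 ID@10 stall=2 (RAW on I5.r4 (WB@12)) EX@13 MEM@14 WB@15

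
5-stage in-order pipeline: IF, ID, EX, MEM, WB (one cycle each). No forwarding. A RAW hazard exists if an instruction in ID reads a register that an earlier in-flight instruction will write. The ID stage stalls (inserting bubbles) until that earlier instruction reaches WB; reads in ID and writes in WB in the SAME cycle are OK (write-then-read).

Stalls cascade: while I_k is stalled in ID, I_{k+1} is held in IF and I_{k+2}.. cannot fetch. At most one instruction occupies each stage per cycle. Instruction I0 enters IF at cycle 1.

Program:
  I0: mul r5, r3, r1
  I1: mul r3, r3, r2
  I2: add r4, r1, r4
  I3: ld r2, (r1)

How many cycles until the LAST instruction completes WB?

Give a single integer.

Answer: 8

Derivation:
I0 mul r5 <- r3,r1: IF@1 ID@2 stall=0 (-) EX@3 MEM@4 WB@5
I1 mul r3 <- r3,r2: IF@2 ID@3 stall=0 (-) EX@4 MEM@5 WB@6
I2 add r4 <- r1,r4: IF@3 ID@4 stall=0 (-) EX@5 MEM@6 WB@7
I3 ld r2 <- r1: IF@4 ID@5 stall=0 (-) EX@6 MEM@7 WB@8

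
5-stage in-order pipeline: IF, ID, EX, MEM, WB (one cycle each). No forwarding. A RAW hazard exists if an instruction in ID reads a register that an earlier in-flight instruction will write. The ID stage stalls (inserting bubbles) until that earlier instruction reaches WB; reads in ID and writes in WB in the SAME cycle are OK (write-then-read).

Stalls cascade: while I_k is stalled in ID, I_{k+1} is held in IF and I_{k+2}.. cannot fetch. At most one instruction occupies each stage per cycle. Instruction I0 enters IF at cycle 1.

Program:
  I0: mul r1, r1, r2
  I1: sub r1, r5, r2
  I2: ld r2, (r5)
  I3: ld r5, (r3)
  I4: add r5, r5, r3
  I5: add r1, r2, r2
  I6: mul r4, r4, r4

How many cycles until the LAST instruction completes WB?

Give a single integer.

I0 mul r1 <- r1,r2: IF@1 ID@2 stall=0 (-) EX@3 MEM@4 WB@5
I1 sub r1 <- r5,r2: IF@2 ID@3 stall=0 (-) EX@4 MEM@5 WB@6
I2 ld r2 <- r5: IF@3 ID@4 stall=0 (-) EX@5 MEM@6 WB@7
I3 ld r5 <- r3: IF@4 ID@5 stall=0 (-) EX@6 MEM@7 WB@8
I4 add r5 <- r5,r3: IF@5 ID@6 stall=2 (RAW on I3.r5 (WB@8)) EX@9 MEM@10 WB@11
I5 add r1 <- r2,r2: IF@6 ID@9 stall=0 (-) EX@10 MEM@11 WB@12
I6 mul r4 <- r4,r4: IF@9 ID@10 stall=0 (-) EX@11 MEM@12 WB@13

Answer: 13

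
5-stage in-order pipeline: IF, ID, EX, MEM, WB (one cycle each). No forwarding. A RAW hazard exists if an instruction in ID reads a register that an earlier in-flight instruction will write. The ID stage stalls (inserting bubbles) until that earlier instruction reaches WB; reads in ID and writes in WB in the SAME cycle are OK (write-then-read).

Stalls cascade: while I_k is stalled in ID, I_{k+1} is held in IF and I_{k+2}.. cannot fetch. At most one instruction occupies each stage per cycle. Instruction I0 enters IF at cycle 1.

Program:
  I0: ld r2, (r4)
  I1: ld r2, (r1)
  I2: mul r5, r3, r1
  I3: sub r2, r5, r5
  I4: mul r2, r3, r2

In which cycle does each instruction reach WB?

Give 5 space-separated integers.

Answer: 5 6 7 10 13

Derivation:
I0 ld r2 <- r4: IF@1 ID@2 stall=0 (-) EX@3 MEM@4 WB@5
I1 ld r2 <- r1: IF@2 ID@3 stall=0 (-) EX@4 MEM@5 WB@6
I2 mul r5 <- r3,r1: IF@3 ID@4 stall=0 (-) EX@5 MEM@6 WB@7
I3 sub r2 <- r5,r5: IF@4 ID@5 stall=2 (RAW on I2.r5 (WB@7)) EX@8 MEM@9 WB@10
I4 mul r2 <- r3,r2: IF@5 ID@8 stall=2 (RAW on I3.r2 (WB@10)) EX@11 MEM@12 WB@13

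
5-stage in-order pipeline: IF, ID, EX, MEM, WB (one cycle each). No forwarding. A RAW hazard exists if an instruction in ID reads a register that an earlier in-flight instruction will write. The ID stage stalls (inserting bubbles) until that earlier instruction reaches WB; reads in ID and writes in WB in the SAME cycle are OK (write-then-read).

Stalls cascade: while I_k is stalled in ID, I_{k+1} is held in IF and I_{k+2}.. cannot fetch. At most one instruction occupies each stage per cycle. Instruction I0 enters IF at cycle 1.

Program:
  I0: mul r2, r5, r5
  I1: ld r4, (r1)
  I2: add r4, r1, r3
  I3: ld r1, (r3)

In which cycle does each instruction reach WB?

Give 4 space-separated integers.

I0 mul r2 <- r5,r5: IF@1 ID@2 stall=0 (-) EX@3 MEM@4 WB@5
I1 ld r4 <- r1: IF@2 ID@3 stall=0 (-) EX@4 MEM@5 WB@6
I2 add r4 <- r1,r3: IF@3 ID@4 stall=0 (-) EX@5 MEM@6 WB@7
I3 ld r1 <- r3: IF@4 ID@5 stall=0 (-) EX@6 MEM@7 WB@8

Answer: 5 6 7 8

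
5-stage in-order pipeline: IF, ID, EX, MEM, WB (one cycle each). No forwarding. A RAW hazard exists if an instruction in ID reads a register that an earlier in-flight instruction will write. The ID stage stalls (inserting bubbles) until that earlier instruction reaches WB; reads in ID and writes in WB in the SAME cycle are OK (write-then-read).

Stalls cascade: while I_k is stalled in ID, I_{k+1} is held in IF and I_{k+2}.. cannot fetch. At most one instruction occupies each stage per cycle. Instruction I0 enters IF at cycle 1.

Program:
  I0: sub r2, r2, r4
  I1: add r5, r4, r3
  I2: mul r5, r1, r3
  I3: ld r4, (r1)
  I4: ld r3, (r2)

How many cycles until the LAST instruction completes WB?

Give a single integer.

I0 sub r2 <- r2,r4: IF@1 ID@2 stall=0 (-) EX@3 MEM@4 WB@5
I1 add r5 <- r4,r3: IF@2 ID@3 stall=0 (-) EX@4 MEM@5 WB@6
I2 mul r5 <- r1,r3: IF@3 ID@4 stall=0 (-) EX@5 MEM@6 WB@7
I3 ld r4 <- r1: IF@4 ID@5 stall=0 (-) EX@6 MEM@7 WB@8
I4 ld r3 <- r2: IF@5 ID@6 stall=0 (-) EX@7 MEM@8 WB@9

Answer: 9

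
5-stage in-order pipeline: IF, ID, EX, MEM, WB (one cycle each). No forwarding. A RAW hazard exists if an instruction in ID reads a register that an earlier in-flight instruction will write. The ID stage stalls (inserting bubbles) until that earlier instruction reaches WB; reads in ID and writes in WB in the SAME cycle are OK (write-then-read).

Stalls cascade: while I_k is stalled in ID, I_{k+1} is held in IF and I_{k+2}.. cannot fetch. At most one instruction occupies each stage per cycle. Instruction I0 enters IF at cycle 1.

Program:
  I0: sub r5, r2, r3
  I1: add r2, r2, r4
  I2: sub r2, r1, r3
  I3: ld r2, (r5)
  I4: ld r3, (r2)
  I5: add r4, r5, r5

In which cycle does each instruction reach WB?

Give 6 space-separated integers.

I0 sub r5 <- r2,r3: IF@1 ID@2 stall=0 (-) EX@3 MEM@4 WB@5
I1 add r2 <- r2,r4: IF@2 ID@3 stall=0 (-) EX@4 MEM@5 WB@6
I2 sub r2 <- r1,r3: IF@3 ID@4 stall=0 (-) EX@5 MEM@6 WB@7
I3 ld r2 <- r5: IF@4 ID@5 stall=0 (-) EX@6 MEM@7 WB@8
I4 ld r3 <- r2: IF@5 ID@6 stall=2 (RAW on I3.r2 (WB@8)) EX@9 MEM@10 WB@11
I5 add r4 <- r5,r5: IF@6 ID@9 stall=0 (-) EX@10 MEM@11 WB@12

Answer: 5 6 7 8 11 12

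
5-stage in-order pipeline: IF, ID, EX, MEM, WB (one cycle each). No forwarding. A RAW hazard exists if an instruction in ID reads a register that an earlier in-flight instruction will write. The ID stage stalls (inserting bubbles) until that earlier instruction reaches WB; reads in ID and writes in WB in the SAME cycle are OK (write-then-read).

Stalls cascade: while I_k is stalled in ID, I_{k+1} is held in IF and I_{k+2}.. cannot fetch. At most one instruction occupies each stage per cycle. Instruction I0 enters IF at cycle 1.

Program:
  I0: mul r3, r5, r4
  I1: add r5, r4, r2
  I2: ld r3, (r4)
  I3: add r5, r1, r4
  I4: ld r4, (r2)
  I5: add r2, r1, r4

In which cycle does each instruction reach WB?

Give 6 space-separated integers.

Answer: 5 6 7 8 9 12

Derivation:
I0 mul r3 <- r5,r4: IF@1 ID@2 stall=0 (-) EX@3 MEM@4 WB@5
I1 add r5 <- r4,r2: IF@2 ID@3 stall=0 (-) EX@4 MEM@5 WB@6
I2 ld r3 <- r4: IF@3 ID@4 stall=0 (-) EX@5 MEM@6 WB@7
I3 add r5 <- r1,r4: IF@4 ID@5 stall=0 (-) EX@6 MEM@7 WB@8
I4 ld r4 <- r2: IF@5 ID@6 stall=0 (-) EX@7 MEM@8 WB@9
I5 add r2 <- r1,r4: IF@6 ID@7 stall=2 (RAW on I4.r4 (WB@9)) EX@10 MEM@11 WB@12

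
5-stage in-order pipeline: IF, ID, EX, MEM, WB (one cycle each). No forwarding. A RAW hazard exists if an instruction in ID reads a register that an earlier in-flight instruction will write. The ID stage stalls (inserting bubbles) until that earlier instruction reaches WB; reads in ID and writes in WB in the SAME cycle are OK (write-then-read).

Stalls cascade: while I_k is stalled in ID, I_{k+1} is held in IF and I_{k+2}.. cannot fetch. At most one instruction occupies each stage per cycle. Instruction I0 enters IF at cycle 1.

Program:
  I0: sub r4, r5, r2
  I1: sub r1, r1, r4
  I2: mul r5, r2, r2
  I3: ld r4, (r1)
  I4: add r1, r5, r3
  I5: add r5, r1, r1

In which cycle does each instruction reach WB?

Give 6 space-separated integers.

I0 sub r4 <- r5,r2: IF@1 ID@2 stall=0 (-) EX@3 MEM@4 WB@5
I1 sub r1 <- r1,r4: IF@2 ID@3 stall=2 (RAW on I0.r4 (WB@5)) EX@6 MEM@7 WB@8
I2 mul r5 <- r2,r2: IF@3 ID@6 stall=0 (-) EX@7 MEM@8 WB@9
I3 ld r4 <- r1: IF@6 ID@7 stall=1 (RAW on I1.r1 (WB@8)) EX@9 MEM@10 WB@11
I4 add r1 <- r5,r3: IF@7 ID@9 stall=0 (-) EX@10 MEM@11 WB@12
I5 add r5 <- r1,r1: IF@9 ID@10 stall=2 (RAW on I4.r1 (WB@12)) EX@13 MEM@14 WB@15

Answer: 5 8 9 11 12 15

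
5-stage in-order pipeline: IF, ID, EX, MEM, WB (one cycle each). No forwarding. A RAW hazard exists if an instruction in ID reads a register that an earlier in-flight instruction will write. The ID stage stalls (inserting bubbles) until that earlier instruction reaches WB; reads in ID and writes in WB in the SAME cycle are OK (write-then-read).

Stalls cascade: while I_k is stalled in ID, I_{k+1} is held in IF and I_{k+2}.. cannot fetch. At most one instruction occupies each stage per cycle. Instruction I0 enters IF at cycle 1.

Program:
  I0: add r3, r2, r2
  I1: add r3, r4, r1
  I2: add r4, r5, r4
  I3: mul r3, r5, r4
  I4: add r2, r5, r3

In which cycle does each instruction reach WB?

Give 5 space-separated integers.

I0 add r3 <- r2,r2: IF@1 ID@2 stall=0 (-) EX@3 MEM@4 WB@5
I1 add r3 <- r4,r1: IF@2 ID@3 stall=0 (-) EX@4 MEM@5 WB@6
I2 add r4 <- r5,r4: IF@3 ID@4 stall=0 (-) EX@5 MEM@6 WB@7
I3 mul r3 <- r5,r4: IF@4 ID@5 stall=2 (RAW on I2.r4 (WB@7)) EX@8 MEM@9 WB@10
I4 add r2 <- r5,r3: IF@5 ID@8 stall=2 (RAW on I3.r3 (WB@10)) EX@11 MEM@12 WB@13

Answer: 5 6 7 10 13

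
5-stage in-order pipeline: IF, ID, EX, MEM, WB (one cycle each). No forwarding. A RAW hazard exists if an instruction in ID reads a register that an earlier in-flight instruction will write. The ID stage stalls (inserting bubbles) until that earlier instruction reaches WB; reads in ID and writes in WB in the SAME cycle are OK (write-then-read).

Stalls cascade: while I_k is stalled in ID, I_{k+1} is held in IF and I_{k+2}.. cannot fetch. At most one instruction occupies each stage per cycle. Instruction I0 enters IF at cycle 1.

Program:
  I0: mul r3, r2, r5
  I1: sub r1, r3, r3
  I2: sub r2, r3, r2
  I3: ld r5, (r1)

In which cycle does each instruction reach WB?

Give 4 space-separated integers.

I0 mul r3 <- r2,r5: IF@1 ID@2 stall=0 (-) EX@3 MEM@4 WB@5
I1 sub r1 <- r3,r3: IF@2 ID@3 stall=2 (RAW on I0.r3 (WB@5)) EX@6 MEM@7 WB@8
I2 sub r2 <- r3,r2: IF@3 ID@6 stall=0 (-) EX@7 MEM@8 WB@9
I3 ld r5 <- r1: IF@6 ID@7 stall=1 (RAW on I1.r1 (WB@8)) EX@9 MEM@10 WB@11

Answer: 5 8 9 11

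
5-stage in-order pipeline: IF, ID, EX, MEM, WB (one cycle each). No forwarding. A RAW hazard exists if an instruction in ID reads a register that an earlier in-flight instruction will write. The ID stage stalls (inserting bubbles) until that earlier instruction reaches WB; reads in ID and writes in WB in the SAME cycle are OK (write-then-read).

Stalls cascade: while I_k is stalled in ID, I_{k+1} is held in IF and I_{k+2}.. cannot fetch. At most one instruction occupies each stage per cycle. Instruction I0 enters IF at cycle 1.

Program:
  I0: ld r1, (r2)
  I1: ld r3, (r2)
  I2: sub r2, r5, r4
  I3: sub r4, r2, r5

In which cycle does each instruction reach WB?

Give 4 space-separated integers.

Answer: 5 6 7 10

Derivation:
I0 ld r1 <- r2: IF@1 ID@2 stall=0 (-) EX@3 MEM@4 WB@5
I1 ld r3 <- r2: IF@2 ID@3 stall=0 (-) EX@4 MEM@5 WB@6
I2 sub r2 <- r5,r4: IF@3 ID@4 stall=0 (-) EX@5 MEM@6 WB@7
I3 sub r4 <- r2,r5: IF@4 ID@5 stall=2 (RAW on I2.r2 (WB@7)) EX@8 MEM@9 WB@10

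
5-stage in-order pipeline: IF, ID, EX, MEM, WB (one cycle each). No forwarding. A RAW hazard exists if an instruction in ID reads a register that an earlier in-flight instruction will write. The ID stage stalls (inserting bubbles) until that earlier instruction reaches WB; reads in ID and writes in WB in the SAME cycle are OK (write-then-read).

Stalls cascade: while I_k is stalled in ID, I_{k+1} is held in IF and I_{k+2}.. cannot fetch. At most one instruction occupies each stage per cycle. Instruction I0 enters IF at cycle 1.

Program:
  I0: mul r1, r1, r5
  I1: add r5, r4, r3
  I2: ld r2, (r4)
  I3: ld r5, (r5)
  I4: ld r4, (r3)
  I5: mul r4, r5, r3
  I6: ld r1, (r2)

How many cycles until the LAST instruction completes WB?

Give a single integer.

I0 mul r1 <- r1,r5: IF@1 ID@2 stall=0 (-) EX@3 MEM@4 WB@5
I1 add r5 <- r4,r3: IF@2 ID@3 stall=0 (-) EX@4 MEM@5 WB@6
I2 ld r2 <- r4: IF@3 ID@4 stall=0 (-) EX@5 MEM@6 WB@7
I3 ld r5 <- r5: IF@4 ID@5 stall=1 (RAW on I1.r5 (WB@6)) EX@7 MEM@8 WB@9
I4 ld r4 <- r3: IF@5 ID@7 stall=0 (-) EX@8 MEM@9 WB@10
I5 mul r4 <- r5,r3: IF@7 ID@8 stall=1 (RAW on I3.r5 (WB@9)) EX@10 MEM@11 WB@12
I6 ld r1 <- r2: IF@8 ID@10 stall=0 (-) EX@11 MEM@12 WB@13

Answer: 13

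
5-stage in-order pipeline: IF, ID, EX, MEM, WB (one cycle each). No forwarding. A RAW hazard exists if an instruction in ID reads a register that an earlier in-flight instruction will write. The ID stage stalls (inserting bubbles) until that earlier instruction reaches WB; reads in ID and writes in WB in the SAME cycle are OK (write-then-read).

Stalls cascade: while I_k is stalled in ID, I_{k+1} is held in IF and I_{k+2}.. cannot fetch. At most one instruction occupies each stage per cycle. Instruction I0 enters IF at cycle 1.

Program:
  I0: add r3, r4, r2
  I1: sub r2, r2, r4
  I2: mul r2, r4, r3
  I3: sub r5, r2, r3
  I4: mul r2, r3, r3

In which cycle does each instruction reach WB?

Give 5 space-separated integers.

Answer: 5 6 8 11 12

Derivation:
I0 add r3 <- r4,r2: IF@1 ID@2 stall=0 (-) EX@3 MEM@4 WB@5
I1 sub r2 <- r2,r4: IF@2 ID@3 stall=0 (-) EX@4 MEM@5 WB@6
I2 mul r2 <- r4,r3: IF@3 ID@4 stall=1 (RAW on I0.r3 (WB@5)) EX@6 MEM@7 WB@8
I3 sub r5 <- r2,r3: IF@4 ID@6 stall=2 (RAW on I2.r2 (WB@8)) EX@9 MEM@10 WB@11
I4 mul r2 <- r3,r3: IF@6 ID@9 stall=0 (-) EX@10 MEM@11 WB@12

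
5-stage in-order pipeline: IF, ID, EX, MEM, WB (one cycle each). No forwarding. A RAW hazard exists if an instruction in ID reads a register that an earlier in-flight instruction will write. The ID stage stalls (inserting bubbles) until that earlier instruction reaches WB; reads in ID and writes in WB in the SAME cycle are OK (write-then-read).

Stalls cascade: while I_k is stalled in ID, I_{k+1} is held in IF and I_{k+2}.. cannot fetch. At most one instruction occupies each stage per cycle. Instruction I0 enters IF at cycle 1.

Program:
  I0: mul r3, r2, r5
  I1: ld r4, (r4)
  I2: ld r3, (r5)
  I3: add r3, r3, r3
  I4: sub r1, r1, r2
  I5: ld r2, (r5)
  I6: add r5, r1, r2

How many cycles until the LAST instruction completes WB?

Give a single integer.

Answer: 15

Derivation:
I0 mul r3 <- r2,r5: IF@1 ID@2 stall=0 (-) EX@3 MEM@4 WB@5
I1 ld r4 <- r4: IF@2 ID@3 stall=0 (-) EX@4 MEM@5 WB@6
I2 ld r3 <- r5: IF@3 ID@4 stall=0 (-) EX@5 MEM@6 WB@7
I3 add r3 <- r3,r3: IF@4 ID@5 stall=2 (RAW on I2.r3 (WB@7)) EX@8 MEM@9 WB@10
I4 sub r1 <- r1,r2: IF@5 ID@8 stall=0 (-) EX@9 MEM@10 WB@11
I5 ld r2 <- r5: IF@8 ID@9 stall=0 (-) EX@10 MEM@11 WB@12
I6 add r5 <- r1,r2: IF@9 ID@10 stall=2 (RAW on I5.r2 (WB@12)) EX@13 MEM@14 WB@15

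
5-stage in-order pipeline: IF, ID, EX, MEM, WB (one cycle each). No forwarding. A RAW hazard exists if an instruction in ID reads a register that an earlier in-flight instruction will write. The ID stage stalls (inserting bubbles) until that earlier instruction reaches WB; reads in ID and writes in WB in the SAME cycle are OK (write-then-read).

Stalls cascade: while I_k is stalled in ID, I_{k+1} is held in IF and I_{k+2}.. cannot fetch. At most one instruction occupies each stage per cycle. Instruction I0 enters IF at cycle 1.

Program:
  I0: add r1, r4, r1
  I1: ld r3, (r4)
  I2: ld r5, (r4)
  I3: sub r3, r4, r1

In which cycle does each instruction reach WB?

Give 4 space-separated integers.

Answer: 5 6 7 8

Derivation:
I0 add r1 <- r4,r1: IF@1 ID@2 stall=0 (-) EX@3 MEM@4 WB@5
I1 ld r3 <- r4: IF@2 ID@3 stall=0 (-) EX@4 MEM@5 WB@6
I2 ld r5 <- r4: IF@3 ID@4 stall=0 (-) EX@5 MEM@6 WB@7
I3 sub r3 <- r4,r1: IF@4 ID@5 stall=0 (-) EX@6 MEM@7 WB@8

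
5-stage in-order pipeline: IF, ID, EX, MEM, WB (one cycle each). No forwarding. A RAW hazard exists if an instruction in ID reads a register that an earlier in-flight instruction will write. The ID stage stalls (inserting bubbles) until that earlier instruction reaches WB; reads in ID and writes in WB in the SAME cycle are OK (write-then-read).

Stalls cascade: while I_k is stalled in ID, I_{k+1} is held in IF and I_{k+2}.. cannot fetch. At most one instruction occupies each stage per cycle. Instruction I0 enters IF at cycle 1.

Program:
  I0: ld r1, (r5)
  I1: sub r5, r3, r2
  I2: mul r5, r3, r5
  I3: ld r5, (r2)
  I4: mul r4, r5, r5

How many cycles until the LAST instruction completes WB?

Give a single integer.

I0 ld r1 <- r5: IF@1 ID@2 stall=0 (-) EX@3 MEM@4 WB@5
I1 sub r5 <- r3,r2: IF@2 ID@3 stall=0 (-) EX@4 MEM@5 WB@6
I2 mul r5 <- r3,r5: IF@3 ID@4 stall=2 (RAW on I1.r5 (WB@6)) EX@7 MEM@8 WB@9
I3 ld r5 <- r2: IF@4 ID@7 stall=0 (-) EX@8 MEM@9 WB@10
I4 mul r4 <- r5,r5: IF@7 ID@8 stall=2 (RAW on I3.r5 (WB@10)) EX@11 MEM@12 WB@13

Answer: 13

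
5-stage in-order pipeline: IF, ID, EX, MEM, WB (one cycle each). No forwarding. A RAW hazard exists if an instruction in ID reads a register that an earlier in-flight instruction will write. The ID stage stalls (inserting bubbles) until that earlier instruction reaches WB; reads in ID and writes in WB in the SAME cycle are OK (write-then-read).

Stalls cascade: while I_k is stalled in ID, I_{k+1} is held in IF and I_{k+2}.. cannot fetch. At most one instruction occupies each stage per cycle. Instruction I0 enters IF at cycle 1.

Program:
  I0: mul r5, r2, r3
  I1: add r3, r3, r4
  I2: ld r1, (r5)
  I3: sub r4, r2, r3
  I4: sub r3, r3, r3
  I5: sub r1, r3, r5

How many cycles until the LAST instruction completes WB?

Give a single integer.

Answer: 13

Derivation:
I0 mul r5 <- r2,r3: IF@1 ID@2 stall=0 (-) EX@3 MEM@4 WB@5
I1 add r3 <- r3,r4: IF@2 ID@3 stall=0 (-) EX@4 MEM@5 WB@6
I2 ld r1 <- r5: IF@3 ID@4 stall=1 (RAW on I0.r5 (WB@5)) EX@6 MEM@7 WB@8
I3 sub r4 <- r2,r3: IF@4 ID@6 stall=0 (-) EX@7 MEM@8 WB@9
I4 sub r3 <- r3,r3: IF@6 ID@7 stall=0 (-) EX@8 MEM@9 WB@10
I5 sub r1 <- r3,r5: IF@7 ID@8 stall=2 (RAW on I4.r3 (WB@10)) EX@11 MEM@12 WB@13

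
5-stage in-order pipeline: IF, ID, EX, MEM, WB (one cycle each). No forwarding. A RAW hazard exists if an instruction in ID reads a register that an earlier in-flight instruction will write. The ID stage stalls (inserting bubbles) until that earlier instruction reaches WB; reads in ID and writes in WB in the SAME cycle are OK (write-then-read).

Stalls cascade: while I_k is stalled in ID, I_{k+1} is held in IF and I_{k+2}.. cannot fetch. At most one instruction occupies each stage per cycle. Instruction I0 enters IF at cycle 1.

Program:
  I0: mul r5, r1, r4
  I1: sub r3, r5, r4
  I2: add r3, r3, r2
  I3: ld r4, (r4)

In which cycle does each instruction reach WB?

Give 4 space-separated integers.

Answer: 5 8 11 12

Derivation:
I0 mul r5 <- r1,r4: IF@1 ID@2 stall=0 (-) EX@3 MEM@4 WB@5
I1 sub r3 <- r5,r4: IF@2 ID@3 stall=2 (RAW on I0.r5 (WB@5)) EX@6 MEM@7 WB@8
I2 add r3 <- r3,r2: IF@3 ID@6 stall=2 (RAW on I1.r3 (WB@8)) EX@9 MEM@10 WB@11
I3 ld r4 <- r4: IF@6 ID@9 stall=0 (-) EX@10 MEM@11 WB@12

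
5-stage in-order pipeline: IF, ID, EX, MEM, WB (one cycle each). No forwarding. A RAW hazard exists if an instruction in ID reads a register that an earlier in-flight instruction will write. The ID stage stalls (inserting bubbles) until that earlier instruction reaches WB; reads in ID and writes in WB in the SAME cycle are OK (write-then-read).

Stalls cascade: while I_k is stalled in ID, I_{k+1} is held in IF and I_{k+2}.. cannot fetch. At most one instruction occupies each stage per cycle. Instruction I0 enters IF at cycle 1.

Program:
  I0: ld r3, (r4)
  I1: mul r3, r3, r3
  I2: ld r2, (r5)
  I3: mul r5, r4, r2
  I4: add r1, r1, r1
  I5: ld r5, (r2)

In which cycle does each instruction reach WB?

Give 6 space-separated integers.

Answer: 5 8 9 12 13 14

Derivation:
I0 ld r3 <- r4: IF@1 ID@2 stall=0 (-) EX@3 MEM@4 WB@5
I1 mul r3 <- r3,r3: IF@2 ID@3 stall=2 (RAW on I0.r3 (WB@5)) EX@6 MEM@7 WB@8
I2 ld r2 <- r5: IF@3 ID@6 stall=0 (-) EX@7 MEM@8 WB@9
I3 mul r5 <- r4,r2: IF@6 ID@7 stall=2 (RAW on I2.r2 (WB@9)) EX@10 MEM@11 WB@12
I4 add r1 <- r1,r1: IF@7 ID@10 stall=0 (-) EX@11 MEM@12 WB@13
I5 ld r5 <- r2: IF@10 ID@11 stall=0 (-) EX@12 MEM@13 WB@14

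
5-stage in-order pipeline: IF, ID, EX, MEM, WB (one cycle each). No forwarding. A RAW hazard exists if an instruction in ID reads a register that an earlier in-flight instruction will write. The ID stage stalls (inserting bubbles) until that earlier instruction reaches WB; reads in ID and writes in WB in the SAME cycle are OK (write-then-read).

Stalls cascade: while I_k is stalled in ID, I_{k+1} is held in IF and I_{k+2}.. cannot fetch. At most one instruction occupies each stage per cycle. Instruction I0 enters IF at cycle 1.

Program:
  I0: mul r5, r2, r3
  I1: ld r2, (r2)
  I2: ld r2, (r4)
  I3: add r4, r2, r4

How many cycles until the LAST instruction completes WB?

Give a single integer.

I0 mul r5 <- r2,r3: IF@1 ID@2 stall=0 (-) EX@3 MEM@4 WB@5
I1 ld r2 <- r2: IF@2 ID@3 stall=0 (-) EX@4 MEM@5 WB@6
I2 ld r2 <- r4: IF@3 ID@4 stall=0 (-) EX@5 MEM@6 WB@7
I3 add r4 <- r2,r4: IF@4 ID@5 stall=2 (RAW on I2.r2 (WB@7)) EX@8 MEM@9 WB@10

Answer: 10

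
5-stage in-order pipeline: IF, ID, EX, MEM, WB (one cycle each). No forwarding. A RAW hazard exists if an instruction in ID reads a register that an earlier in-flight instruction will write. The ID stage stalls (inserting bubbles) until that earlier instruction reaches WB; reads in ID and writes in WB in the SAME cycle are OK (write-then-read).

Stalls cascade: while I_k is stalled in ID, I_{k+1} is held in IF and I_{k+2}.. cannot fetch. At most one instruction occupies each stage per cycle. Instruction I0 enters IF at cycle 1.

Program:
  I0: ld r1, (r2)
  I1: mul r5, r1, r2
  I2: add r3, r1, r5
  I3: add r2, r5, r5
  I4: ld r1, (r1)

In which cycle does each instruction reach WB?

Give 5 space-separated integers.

I0 ld r1 <- r2: IF@1 ID@2 stall=0 (-) EX@3 MEM@4 WB@5
I1 mul r5 <- r1,r2: IF@2 ID@3 stall=2 (RAW on I0.r1 (WB@5)) EX@6 MEM@7 WB@8
I2 add r3 <- r1,r5: IF@3 ID@6 stall=2 (RAW on I1.r5 (WB@8)) EX@9 MEM@10 WB@11
I3 add r2 <- r5,r5: IF@6 ID@9 stall=0 (-) EX@10 MEM@11 WB@12
I4 ld r1 <- r1: IF@9 ID@10 stall=0 (-) EX@11 MEM@12 WB@13

Answer: 5 8 11 12 13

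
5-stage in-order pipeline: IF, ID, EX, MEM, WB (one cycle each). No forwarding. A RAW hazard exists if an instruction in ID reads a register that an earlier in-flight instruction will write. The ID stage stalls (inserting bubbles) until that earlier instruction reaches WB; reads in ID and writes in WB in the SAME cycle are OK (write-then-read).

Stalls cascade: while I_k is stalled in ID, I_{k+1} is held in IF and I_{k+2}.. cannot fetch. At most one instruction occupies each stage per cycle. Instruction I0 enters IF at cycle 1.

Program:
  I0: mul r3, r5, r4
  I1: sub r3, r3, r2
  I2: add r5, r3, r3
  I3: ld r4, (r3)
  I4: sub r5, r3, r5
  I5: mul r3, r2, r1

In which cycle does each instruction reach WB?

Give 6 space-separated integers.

Answer: 5 8 11 12 14 15

Derivation:
I0 mul r3 <- r5,r4: IF@1 ID@2 stall=0 (-) EX@3 MEM@4 WB@5
I1 sub r3 <- r3,r2: IF@2 ID@3 stall=2 (RAW on I0.r3 (WB@5)) EX@6 MEM@7 WB@8
I2 add r5 <- r3,r3: IF@3 ID@6 stall=2 (RAW on I1.r3 (WB@8)) EX@9 MEM@10 WB@11
I3 ld r4 <- r3: IF@6 ID@9 stall=0 (-) EX@10 MEM@11 WB@12
I4 sub r5 <- r3,r5: IF@9 ID@10 stall=1 (RAW on I2.r5 (WB@11)) EX@12 MEM@13 WB@14
I5 mul r3 <- r2,r1: IF@10 ID@12 stall=0 (-) EX@13 MEM@14 WB@15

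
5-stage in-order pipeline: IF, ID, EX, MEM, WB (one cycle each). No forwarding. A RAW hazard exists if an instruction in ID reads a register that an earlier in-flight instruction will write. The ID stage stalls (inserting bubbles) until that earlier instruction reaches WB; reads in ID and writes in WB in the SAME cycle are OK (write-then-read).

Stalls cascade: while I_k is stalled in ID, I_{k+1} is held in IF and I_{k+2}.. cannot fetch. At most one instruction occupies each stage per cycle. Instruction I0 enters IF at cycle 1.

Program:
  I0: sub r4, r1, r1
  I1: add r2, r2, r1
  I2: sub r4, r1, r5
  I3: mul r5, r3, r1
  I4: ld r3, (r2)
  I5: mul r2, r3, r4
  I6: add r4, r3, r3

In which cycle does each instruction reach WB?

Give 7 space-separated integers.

Answer: 5 6 7 8 9 12 13

Derivation:
I0 sub r4 <- r1,r1: IF@1 ID@2 stall=0 (-) EX@3 MEM@4 WB@5
I1 add r2 <- r2,r1: IF@2 ID@3 stall=0 (-) EX@4 MEM@5 WB@6
I2 sub r4 <- r1,r5: IF@3 ID@4 stall=0 (-) EX@5 MEM@6 WB@7
I3 mul r5 <- r3,r1: IF@4 ID@5 stall=0 (-) EX@6 MEM@7 WB@8
I4 ld r3 <- r2: IF@5 ID@6 stall=0 (-) EX@7 MEM@8 WB@9
I5 mul r2 <- r3,r4: IF@6 ID@7 stall=2 (RAW on I4.r3 (WB@9)) EX@10 MEM@11 WB@12
I6 add r4 <- r3,r3: IF@7 ID@10 stall=0 (-) EX@11 MEM@12 WB@13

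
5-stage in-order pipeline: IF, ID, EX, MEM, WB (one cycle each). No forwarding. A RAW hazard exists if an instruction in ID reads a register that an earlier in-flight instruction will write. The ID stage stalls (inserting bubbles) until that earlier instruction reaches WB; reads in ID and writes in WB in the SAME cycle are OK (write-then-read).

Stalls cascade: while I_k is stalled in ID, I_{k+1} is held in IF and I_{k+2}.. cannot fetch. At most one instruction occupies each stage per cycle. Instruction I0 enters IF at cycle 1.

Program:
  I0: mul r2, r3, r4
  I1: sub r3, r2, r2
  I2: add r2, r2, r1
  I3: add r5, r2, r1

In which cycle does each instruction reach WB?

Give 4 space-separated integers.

Answer: 5 8 9 12

Derivation:
I0 mul r2 <- r3,r4: IF@1 ID@2 stall=0 (-) EX@3 MEM@4 WB@5
I1 sub r3 <- r2,r2: IF@2 ID@3 stall=2 (RAW on I0.r2 (WB@5)) EX@6 MEM@7 WB@8
I2 add r2 <- r2,r1: IF@3 ID@6 stall=0 (-) EX@7 MEM@8 WB@9
I3 add r5 <- r2,r1: IF@6 ID@7 stall=2 (RAW on I2.r2 (WB@9)) EX@10 MEM@11 WB@12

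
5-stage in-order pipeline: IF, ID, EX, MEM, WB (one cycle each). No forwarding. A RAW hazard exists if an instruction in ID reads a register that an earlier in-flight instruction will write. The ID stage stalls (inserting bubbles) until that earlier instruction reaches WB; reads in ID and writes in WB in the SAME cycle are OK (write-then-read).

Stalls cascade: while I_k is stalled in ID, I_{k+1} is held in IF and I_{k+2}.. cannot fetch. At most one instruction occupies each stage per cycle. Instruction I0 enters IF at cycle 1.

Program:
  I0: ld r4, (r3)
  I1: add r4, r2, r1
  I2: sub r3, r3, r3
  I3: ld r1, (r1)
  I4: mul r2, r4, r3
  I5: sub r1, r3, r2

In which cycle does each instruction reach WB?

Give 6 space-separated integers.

Answer: 5 6 7 8 10 13

Derivation:
I0 ld r4 <- r3: IF@1 ID@2 stall=0 (-) EX@3 MEM@4 WB@5
I1 add r4 <- r2,r1: IF@2 ID@3 stall=0 (-) EX@4 MEM@5 WB@6
I2 sub r3 <- r3,r3: IF@3 ID@4 stall=0 (-) EX@5 MEM@6 WB@7
I3 ld r1 <- r1: IF@4 ID@5 stall=0 (-) EX@6 MEM@7 WB@8
I4 mul r2 <- r4,r3: IF@5 ID@6 stall=1 (RAW on I2.r3 (WB@7)) EX@8 MEM@9 WB@10
I5 sub r1 <- r3,r2: IF@6 ID@8 stall=2 (RAW on I4.r2 (WB@10)) EX@11 MEM@12 WB@13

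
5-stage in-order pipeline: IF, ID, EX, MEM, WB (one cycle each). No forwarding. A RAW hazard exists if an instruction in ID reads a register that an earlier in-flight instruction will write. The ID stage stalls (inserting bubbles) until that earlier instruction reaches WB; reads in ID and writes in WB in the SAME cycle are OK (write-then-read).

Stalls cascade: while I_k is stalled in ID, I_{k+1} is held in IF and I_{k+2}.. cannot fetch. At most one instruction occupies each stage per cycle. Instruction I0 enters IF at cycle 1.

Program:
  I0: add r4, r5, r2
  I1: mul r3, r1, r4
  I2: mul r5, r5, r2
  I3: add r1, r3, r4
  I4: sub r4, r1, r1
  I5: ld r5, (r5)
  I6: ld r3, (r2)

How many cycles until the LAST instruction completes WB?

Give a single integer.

I0 add r4 <- r5,r2: IF@1 ID@2 stall=0 (-) EX@3 MEM@4 WB@5
I1 mul r3 <- r1,r4: IF@2 ID@3 stall=2 (RAW on I0.r4 (WB@5)) EX@6 MEM@7 WB@8
I2 mul r5 <- r5,r2: IF@3 ID@6 stall=0 (-) EX@7 MEM@8 WB@9
I3 add r1 <- r3,r4: IF@6 ID@7 stall=1 (RAW on I1.r3 (WB@8)) EX@9 MEM@10 WB@11
I4 sub r4 <- r1,r1: IF@7 ID@9 stall=2 (RAW on I3.r1 (WB@11)) EX@12 MEM@13 WB@14
I5 ld r5 <- r5: IF@9 ID@12 stall=0 (-) EX@13 MEM@14 WB@15
I6 ld r3 <- r2: IF@12 ID@13 stall=0 (-) EX@14 MEM@15 WB@16

Answer: 16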